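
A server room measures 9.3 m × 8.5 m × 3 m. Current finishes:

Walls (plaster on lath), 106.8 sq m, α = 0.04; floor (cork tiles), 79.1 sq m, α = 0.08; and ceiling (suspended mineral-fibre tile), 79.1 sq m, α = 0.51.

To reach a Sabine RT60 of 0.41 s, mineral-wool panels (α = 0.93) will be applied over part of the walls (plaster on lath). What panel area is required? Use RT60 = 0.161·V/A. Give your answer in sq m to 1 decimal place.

Total absorption A₁ = 106.8*0.04 + 79.1*0.08 + 79.1*0.51
  = 4.272 + 6.328 + 40.341 = 50.941 sq m sabins.
Required A₂ = 0.161·237.15/0.41 = 93.125 sabins.
Absorption to add: 93.125 − 50.941 = 42.184 sabins.
Each sq m of panel replacing the walls (plaster on lath) adds (0.93 − 0.04) = 0.89 sabins.
Panel area = 42.184 / 0.89 = 47.4 sq m.

47.4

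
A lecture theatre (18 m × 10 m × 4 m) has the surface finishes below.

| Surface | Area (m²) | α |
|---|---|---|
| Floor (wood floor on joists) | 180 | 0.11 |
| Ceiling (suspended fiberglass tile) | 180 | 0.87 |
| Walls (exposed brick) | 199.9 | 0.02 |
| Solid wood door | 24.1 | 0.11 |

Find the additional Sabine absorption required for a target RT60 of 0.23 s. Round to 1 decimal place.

321.0 sabins

Equivalent absorption area: A₁ = 180×0.11 + 180×0.87 + 199.9×0.02 + 24.1×0.11 = 183.049 m².
V = 720 m³. Required absorption A₂ = 0.161 × 720 / 0.23 = 504.000 sabins.
Additional absorption ΔA = 504.000 − 183.049 = 321.0 sabins.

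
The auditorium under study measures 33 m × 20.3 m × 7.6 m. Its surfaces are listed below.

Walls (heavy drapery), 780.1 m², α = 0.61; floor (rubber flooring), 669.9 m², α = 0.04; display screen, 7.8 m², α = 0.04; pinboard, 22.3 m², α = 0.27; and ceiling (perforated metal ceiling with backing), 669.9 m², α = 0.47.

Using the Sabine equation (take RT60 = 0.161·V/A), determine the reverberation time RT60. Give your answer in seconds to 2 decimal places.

0.99 s

Total absorption A = 780.1*0.61 + 669.9*0.04 + 7.8*0.04 + 22.3*0.27 + 669.9*0.47
  = 475.861 + 26.796 + 0.312 + 6.021 + 314.853 = 823.843 m² sabins.
V = 33·20.3·7.6 = 5091.24 m³.
Sabine: RT60 = 0.161 × 5091.24 / 823.843 = 0.99 s.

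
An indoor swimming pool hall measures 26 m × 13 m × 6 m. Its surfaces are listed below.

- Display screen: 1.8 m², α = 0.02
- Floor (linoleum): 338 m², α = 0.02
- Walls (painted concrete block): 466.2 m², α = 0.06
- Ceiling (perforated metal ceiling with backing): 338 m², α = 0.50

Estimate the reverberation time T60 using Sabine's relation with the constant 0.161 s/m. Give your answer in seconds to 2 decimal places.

A = Σ Sᵢαᵢ = 1.8*0.02 + 338*0.02 + 466.2*0.06 + 338*0.50 = 203.768 sabins.
Room volume: 2028 m³.
RT60 = 0.161 · V / A = 0.161 × 2028 / 203.768 = 1.60 s.

1.60 s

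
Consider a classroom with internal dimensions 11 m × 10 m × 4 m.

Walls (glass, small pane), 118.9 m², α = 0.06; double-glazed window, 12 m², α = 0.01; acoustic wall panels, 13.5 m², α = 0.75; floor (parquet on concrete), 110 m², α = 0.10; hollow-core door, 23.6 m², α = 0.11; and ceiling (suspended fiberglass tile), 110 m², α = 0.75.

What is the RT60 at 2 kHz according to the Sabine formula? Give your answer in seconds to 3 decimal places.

0.624 s

Summing Sᵢαᵢ: 7.134 + 0.120 + 10.125 + 11.000 + 2.596 + 82.500 → A = 113.475 sabins.
Volume V = 11 × 10 × 4 = 440 m³.
T = 0.161 V/A = 0.161·440/113.475 = 0.624 s.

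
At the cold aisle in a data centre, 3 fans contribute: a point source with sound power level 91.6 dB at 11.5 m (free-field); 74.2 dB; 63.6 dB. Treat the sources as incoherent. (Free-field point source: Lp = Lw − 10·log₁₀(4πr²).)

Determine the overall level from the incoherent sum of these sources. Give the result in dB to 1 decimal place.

Source at 11.5 m: Lp = 91.6 − 10·log₁₀(4π·11.5²) = 91.6 − 10·log₁₀(1661.903) = 59.4 dB.
Σ 10^(Lᵢ/10) = 2.946e+07.
Combined level = 10 log₁₀(2.946e+07) = 74.7 dB.

74.7 dB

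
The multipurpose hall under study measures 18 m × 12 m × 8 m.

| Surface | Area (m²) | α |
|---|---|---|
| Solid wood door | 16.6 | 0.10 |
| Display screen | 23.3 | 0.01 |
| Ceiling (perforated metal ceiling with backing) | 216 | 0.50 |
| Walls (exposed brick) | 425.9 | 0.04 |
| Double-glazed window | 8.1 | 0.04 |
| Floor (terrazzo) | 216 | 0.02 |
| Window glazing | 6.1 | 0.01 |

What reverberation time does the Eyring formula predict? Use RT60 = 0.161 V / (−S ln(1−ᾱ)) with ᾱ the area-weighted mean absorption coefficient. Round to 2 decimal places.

S = Σ Sᵢ = 912.0 m².
Absorption A = 16.6×0.10 + 23.3×0.01 + 216×0.50 + 425.9×0.04 + 8.1×0.04 + 216×0.02 + 6.1×0.01 = 131.634 sabins.
Mean coefficient ᾱ = A/S = 0.1443.
−S·ln(1−ᾱ) = −912.0 × ln(1 − 0.1443) = 142.122.
V = 18 × 12 × 8 = 1728 m³.
T = 0.161·V/[−S·ln(1−ᾱ)] = 0.161·1728/142.122 = 1.96 s.

1.96 s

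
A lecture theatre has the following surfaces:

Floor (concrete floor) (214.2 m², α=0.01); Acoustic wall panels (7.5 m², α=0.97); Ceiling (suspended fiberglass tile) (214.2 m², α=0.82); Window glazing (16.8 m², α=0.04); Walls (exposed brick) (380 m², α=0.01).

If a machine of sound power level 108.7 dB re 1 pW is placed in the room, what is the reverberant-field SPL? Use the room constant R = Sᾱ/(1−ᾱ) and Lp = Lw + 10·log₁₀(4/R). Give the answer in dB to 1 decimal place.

A = 189.533 sabins; S = 832.7 m².
ᾱ = 189.533/832.7 = 0.2276; R = Sᾱ/(1−ᾱ) = 189.533/(1−0.2276) = 245.382 m².
Lp = 108.7 + 10·log₁₀(4/245.382) = 108.7 + (-17.88) = 90.8 dB.

90.8 dB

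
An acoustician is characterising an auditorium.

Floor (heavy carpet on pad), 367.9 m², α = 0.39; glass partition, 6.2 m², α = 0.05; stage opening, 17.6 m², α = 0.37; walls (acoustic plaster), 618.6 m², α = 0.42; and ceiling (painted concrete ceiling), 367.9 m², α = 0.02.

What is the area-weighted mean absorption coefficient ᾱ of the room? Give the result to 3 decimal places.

S = Σ Sᵢ = 367.9 + 6.2 + 17.6 + 618.6 + 367.9 = 1378.2 m².
A = 367.9×0.39 + 6.2×0.05 + 17.6×0.37 + 618.6×0.42 + 367.9×0.02 = 417.473 sabins.
ᾱ = A/S = 0.303.

0.303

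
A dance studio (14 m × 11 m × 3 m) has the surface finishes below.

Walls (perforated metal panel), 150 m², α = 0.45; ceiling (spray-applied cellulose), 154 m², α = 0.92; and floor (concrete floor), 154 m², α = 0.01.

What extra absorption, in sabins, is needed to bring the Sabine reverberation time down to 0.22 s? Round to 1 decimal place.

127.4 sabins

Summing Sᵢαᵢ: 67.500 + 141.680 + 1.540 → A₁ = 210.720 sabins.
V = 462 m³. Required absorption A₂ = 0.161 × 462 / 0.22 = 338.100 sabins.
Additional absorption ΔA = 338.100 − 210.720 = 127.4 sabins.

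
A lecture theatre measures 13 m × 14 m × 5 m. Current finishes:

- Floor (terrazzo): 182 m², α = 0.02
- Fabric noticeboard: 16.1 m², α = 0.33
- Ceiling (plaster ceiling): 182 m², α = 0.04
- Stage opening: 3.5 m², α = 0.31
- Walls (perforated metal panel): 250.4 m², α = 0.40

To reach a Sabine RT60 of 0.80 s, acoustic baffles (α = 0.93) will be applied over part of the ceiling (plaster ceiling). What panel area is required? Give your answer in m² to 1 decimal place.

A₁ = Σ Sᵢαᵢ = 182*0.02 + 16.1*0.33 + 182*0.04 + 3.5*0.31 + 250.4*0.40 = 117.478 sabins.
V = 910 m³. Target absorption A₂ = 0.161 × 910 / 0.80 = 183.137 sabins.
ΔA needed = 183.137 − 117.478 = 65.659 sabins.
Net gain per m²: Δα = 0.93 − 0.04 = 0.89.
Panel area = 65.659 / 0.89 = 73.8 m².

73.8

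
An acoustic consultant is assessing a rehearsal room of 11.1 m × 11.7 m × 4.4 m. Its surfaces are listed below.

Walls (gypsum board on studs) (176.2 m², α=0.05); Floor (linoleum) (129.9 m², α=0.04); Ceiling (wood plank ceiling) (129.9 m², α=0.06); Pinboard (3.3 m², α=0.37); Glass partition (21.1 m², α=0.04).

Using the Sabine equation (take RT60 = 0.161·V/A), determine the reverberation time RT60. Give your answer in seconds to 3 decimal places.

Summing Sᵢαᵢ: 8.810 + 5.196 + 7.794 + 1.221 + 0.844 → A = 23.865 sabins.
V = 11.1·11.7·4.4 = 571.428 m³.
T = 0.161 V/A = 0.161·571.428/23.865 = 3.855 s.

3.855 seconds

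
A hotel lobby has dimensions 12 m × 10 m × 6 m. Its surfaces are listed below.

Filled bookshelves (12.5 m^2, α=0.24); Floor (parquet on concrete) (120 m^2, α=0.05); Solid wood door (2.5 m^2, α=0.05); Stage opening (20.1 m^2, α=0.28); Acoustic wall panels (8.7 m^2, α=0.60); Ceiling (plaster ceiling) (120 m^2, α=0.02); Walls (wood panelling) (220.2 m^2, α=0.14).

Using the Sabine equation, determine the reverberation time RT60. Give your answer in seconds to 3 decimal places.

Total absorption A = 12.5·0.24 + 120·0.05 + 2.5·0.05 + 20.1·0.28 + 8.7·0.60 + 120·0.02 + 220.2·0.14
  = 3.000 + 6.000 + 0.125 + 5.628 + 5.220 + 2.400 + 30.828 = 53.201 m^2 sabins.
V = 12·10·6 = 720 m³.
RT60 = 0.161 · V / A = 0.161 × 720 / 53.201 = 2.179 s.

2.179 seconds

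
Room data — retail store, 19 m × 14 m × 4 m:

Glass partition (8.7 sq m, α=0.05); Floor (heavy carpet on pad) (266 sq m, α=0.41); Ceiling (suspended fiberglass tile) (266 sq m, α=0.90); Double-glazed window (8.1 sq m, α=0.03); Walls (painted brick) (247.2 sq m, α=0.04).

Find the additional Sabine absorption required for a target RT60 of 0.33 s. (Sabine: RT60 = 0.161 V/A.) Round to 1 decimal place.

160.1 sabins

Summing Sᵢαᵢ: 0.435 + 109.060 + 239.400 + 0.243 + 9.888 → A₁ = 359.026 sabins.
For T = 0.33 s, need A₂ = 0.161·V/T = 0.161·1064/0.33 = 519.103 sabins.
Shortfall: 519.103 − 359.026 = 160.1 sabins.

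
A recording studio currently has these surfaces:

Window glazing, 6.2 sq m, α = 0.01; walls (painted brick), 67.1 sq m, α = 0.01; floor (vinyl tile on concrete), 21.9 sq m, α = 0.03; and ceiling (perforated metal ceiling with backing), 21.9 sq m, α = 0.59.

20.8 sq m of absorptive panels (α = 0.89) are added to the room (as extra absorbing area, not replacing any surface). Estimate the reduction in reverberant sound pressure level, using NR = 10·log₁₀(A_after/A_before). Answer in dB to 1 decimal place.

3.6 dB

Total absorption A_before = 6.2*0.01 + 67.1*0.01 + 21.9*0.03 + 21.9*0.59
  = 0.062 + 0.671 + 0.657 + 12.921 = 14.311 sq m sabins.
Treatment contributes 20.8·0.89 = 18.512 sabins.
New total A_after = 32.823 sabins.
NR = 10·log₁₀(32.823/14.311) = 3.6 dB.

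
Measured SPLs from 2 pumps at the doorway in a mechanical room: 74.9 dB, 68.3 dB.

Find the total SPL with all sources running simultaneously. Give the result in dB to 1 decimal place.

Sum in the linear (power) domain: Σ 10^(Lᵢ/10) = 10^(74.9/10) + 10^(68.3/10) = 3.766e+07.
Combined level = 10 log₁₀(3.766e+07) = 75.8 dB.

75.8 dB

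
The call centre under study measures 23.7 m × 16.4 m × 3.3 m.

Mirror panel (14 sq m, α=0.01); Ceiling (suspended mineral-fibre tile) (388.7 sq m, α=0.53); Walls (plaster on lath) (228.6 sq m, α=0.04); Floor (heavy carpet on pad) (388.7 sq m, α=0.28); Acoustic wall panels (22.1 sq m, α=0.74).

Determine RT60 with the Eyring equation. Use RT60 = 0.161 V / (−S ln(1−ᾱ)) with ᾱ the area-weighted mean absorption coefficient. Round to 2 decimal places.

0.50 seconds

S = Σ Sᵢ = 1042.1 sq m.
Σ(Sᵢαᵢ) = 14·0.01 + 388.7·0.53 + 228.6·0.04 + 388.7·0.28 + 22.1·0.74 = 340.485.
ᾱ = 340.485 / 1042.1 = 0.3267.
Eyring denominator: −S ln(1−ᾱ) = 412.218.
V = 23.7 × 16.4 × 3.3 = 1282.644 m³.
RT60 = 0.161 × 1282.644 / 412.218 = 0.50 s.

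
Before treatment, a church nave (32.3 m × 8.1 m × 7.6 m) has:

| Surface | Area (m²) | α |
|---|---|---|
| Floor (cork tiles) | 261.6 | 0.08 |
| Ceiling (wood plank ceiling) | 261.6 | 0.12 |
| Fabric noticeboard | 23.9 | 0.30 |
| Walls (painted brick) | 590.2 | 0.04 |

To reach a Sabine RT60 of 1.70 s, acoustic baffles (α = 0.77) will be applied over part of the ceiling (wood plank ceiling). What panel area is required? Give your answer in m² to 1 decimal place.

161.9

Equivalent absorption area: A₁ = 261.6·0.08 + 261.6·0.12 + 23.9·0.30 + 590.2·0.04 = 83.098 m².
Required A₂ = 0.161·1988.388/1.70 = 188.312 sabins.
ΔA needed = 188.312 − 83.098 = 105.214 sabins.
Each m² of panel replacing the ceiling (wood plank ceiling) adds (0.77 − 0.12) = 0.65 sabins.
Area = ΔA/Δα = 105.214/0.65 = 161.9 m².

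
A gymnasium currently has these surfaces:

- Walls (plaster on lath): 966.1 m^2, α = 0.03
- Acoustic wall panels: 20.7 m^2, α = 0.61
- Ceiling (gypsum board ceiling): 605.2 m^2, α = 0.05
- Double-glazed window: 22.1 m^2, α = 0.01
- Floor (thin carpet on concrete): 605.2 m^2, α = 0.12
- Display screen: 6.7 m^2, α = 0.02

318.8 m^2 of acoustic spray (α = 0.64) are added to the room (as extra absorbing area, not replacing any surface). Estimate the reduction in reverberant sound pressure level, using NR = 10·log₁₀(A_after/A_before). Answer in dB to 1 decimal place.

Summing Sᵢαᵢ: 28.983 + 12.627 + 30.260 + 0.221 + 72.624 + 0.134 → A_before = 144.849 sabins.
Added absorption = 318.8 × 0.64 = 204.032 sabins.
New total A_after = 348.881 sabins.
NR = 10·log₁₀(348.881/144.849) = 3.8 dB.

3.8 dB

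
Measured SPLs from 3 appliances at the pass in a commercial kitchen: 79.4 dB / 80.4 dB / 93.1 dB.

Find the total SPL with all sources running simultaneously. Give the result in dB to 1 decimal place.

Sum in the linear (power) domain: Σ 10^(Lᵢ/10) = 10^(79.4/10) + 10^(80.4/10) + 10^(93.1/10) = 2.238e+09.
Back to dB: 10·log₁₀ Σ = 93.5 dB.

93.5 dB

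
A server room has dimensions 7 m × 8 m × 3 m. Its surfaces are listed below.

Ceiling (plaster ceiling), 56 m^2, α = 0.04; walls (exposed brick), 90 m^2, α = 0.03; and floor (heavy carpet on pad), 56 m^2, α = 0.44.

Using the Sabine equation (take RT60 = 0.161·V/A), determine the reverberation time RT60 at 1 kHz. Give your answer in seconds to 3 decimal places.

0.914 sec

Summing Sᵢαᵢ: 2.240 + 2.700 + 24.640 → A = 29.580 sabins.
V = 7·8·3 = 168 m³.
RT60 = 0.161 · V / A = 0.161 × 168 / 29.580 = 0.914 s.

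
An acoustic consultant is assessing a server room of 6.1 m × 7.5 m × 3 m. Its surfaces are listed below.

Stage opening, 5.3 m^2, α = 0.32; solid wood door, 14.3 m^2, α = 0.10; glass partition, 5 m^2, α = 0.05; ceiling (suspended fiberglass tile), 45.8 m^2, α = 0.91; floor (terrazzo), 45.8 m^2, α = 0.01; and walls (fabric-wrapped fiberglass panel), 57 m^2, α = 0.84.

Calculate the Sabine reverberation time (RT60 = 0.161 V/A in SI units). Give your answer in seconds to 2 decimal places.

0.24 s

A = Σ Sᵢαᵢ = 5.3×0.32 + 14.3×0.10 + 5×0.05 + 45.8×0.91 + 45.8×0.01 + 57×0.84 = 93.392 sabins.
Volume V = 6.1 × 7.5 × 3 = 137.25 m³.
Sabine: RT60 = 0.161 × 137.25 / 93.392 = 0.24 s.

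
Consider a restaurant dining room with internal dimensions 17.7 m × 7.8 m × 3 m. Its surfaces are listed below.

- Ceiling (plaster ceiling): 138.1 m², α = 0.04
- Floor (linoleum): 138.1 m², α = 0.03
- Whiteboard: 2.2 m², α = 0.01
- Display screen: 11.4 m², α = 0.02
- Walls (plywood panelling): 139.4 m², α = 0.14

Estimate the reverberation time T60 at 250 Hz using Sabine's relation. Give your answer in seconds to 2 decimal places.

2.27 seconds

Total absorption A = 138.1·0.04 + 138.1·0.03 + 2.2·0.01 + 11.4·0.02 + 139.4·0.14
  = 5.524 + 4.143 + 0.022 + 0.228 + 19.516 = 29.433 m² sabins.
Room volume: 414.18 m³.
RT60 = 0.161 · V / A = 0.161 × 414.18 / 29.433 = 2.27 s.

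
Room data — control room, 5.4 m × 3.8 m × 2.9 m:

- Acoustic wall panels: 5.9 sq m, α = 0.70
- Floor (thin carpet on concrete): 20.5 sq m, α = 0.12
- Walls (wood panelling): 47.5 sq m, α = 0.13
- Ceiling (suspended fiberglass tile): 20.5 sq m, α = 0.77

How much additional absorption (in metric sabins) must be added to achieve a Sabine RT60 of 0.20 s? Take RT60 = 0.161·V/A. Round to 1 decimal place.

A₁ = Σ Sᵢαᵢ = 5.9*0.70 + 20.5*0.12 + 47.5*0.13 + 20.5*0.77 = 28.550 sabins.
V = 59.508 m³. Required absorption A₂ = 0.161 × 59.508 / 0.20 = 47.904 sabins.
Shortfall: 47.904 − 28.550 = 19.4 sabins.

19.4 sabins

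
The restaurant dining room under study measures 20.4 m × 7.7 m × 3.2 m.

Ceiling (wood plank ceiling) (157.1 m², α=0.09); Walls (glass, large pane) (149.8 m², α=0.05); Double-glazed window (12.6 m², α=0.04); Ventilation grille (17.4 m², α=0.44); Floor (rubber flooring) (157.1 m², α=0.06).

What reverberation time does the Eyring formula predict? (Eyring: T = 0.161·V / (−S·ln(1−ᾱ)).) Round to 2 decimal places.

1.98 s

Total surface area S = 157.1 + 149.8 + 12.6 + 17.4 + 157.1 = 494.0 m².
Σ(Sᵢαᵢ) = 157.1·0.09 + 149.8·0.05 + 12.6·0.04 + 17.4·0.44 + 157.1·0.06 = 39.215.
ᾱ = 39.215 / 494.0 = 0.0794.
−S·ln(1−ᾱ) = −494.0 × ln(1 − 0.0794) = 40.868.
V = 20.4 × 7.7 × 3.2 = 502.656 m³.
RT60 = 0.161 × 502.656 / 40.868 = 1.98 s.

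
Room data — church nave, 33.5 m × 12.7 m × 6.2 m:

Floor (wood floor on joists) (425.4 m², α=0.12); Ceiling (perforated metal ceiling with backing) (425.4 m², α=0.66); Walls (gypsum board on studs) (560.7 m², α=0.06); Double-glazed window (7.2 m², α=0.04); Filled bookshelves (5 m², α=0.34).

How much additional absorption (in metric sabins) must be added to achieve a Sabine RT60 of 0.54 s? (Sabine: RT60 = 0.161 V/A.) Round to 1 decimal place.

A₁ = Σ Sᵢαᵢ = 425.4×0.12 + 425.4×0.66 + 560.7×0.06 + 7.2×0.04 + 5×0.34 = 367.442 sabins.
Target A₂ = 0.161·2637.79/0.54 = 786.452 sabins (V = 2637.79 m³).
ΔA = A₂ − A₁ = 786.452 − 367.442 = 419.0 sabins.

419.0 sabins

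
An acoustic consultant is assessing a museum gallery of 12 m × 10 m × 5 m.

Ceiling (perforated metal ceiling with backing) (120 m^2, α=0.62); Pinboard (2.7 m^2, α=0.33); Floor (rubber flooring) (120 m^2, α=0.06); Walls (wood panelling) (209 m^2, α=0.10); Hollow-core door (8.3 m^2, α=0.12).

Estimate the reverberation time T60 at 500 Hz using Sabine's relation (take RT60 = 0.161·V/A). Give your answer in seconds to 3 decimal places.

Equivalent absorption area: A = 120·0.62 + 2.7·0.33 + 120·0.06 + 209·0.10 + 8.3·0.12 = 104.387 m^2.
V = 12·10·5 = 600 m³.
T = 0.161 V/A = 0.161·600/104.387 = 0.925 s.

0.925 s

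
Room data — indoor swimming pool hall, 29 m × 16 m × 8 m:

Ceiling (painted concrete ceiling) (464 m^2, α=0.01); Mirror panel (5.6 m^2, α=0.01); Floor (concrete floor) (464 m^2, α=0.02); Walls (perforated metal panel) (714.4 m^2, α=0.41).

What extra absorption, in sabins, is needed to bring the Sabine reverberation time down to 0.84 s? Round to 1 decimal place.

404.6 sabins

Summing Sᵢαᵢ: 4.640 + 0.056 + 9.280 + 292.904 → A₁ = 306.880 sabins.
For T = 0.84 s, need A₂ = 0.161·V/T = 0.161·3712/0.84 = 711.467 sabins.
ΔA = A₂ − A₁ = 711.467 − 306.880 = 404.6 sabins.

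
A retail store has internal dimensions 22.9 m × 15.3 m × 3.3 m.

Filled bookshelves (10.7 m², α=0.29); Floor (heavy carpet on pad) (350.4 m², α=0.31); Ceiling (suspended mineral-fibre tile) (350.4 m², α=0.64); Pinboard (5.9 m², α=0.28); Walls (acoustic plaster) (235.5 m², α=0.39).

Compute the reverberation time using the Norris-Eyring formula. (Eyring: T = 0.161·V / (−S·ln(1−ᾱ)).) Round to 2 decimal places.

0.33 s

Total surface area S = 10.7 + 350.4 + 350.4 + 5.9 + 235.5 = 952.9 m².
Absorption A = 10.7·0.29 + 350.4·0.31 + 350.4·0.64 + 5.9·0.28 + 235.5·0.39 = 429.480 sabins.
Mean coefficient ᾱ = A/S = 0.4507.
Eyring denominator: −S ln(1−ᾱ) = 570.892.
V = 22.9 × 15.3 × 3.3 = 1156.221 m³.
RT60 = 0.161 × 1156.221 / 570.892 = 0.33 s.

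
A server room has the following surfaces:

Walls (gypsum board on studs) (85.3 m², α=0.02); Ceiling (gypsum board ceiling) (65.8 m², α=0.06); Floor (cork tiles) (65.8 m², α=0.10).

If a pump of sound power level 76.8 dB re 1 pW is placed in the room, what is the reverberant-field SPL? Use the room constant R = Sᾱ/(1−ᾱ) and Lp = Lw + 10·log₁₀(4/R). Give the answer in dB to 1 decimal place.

71.7 dB

Σ(Sᵢαᵢ) = 85.3×0.02 + 65.8×0.06 + 65.8×0.10 = 12.234; total area S = 216.9 m².
ᾱ = 12.234/216.9 = 0.0564; R = Sᾱ/(1−ᾱ) = 12.234/(1−0.0564) = 12.965 m².
Lp = Lw + 10 log₁₀(4/R) = 76.8 -5.11 = 71.7 dB.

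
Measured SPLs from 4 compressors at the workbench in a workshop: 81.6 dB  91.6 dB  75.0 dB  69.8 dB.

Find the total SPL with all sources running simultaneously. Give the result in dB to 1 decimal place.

92.1 dB

Sum in the linear (power) domain: Σ 10^(Lᵢ/10) = 10^(81.6/10) + 10^(91.6/10) + 10^(75.0/10) + 10^(69.8/10) = 1.631e+09.
Back to dB: 10·log₁₀ Σ = 92.1 dB.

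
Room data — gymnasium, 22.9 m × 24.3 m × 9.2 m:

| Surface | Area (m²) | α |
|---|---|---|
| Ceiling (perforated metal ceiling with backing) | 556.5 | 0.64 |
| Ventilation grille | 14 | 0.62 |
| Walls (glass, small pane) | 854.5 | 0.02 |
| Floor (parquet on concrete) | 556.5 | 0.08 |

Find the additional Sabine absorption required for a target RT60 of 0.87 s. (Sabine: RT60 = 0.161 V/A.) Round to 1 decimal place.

Summing Sᵢαᵢ: 356.160 + 8.680 + 17.090 + 44.520 → A₁ = 426.450 sabins.
For T = 0.87 s, need A₂ = 0.161·V/T = 0.161·5119.524/0.87 = 947.406 sabins.
ΔA = A₂ − A₁ = 947.406 − 426.450 = 521.0 sabins.

521.0 sabins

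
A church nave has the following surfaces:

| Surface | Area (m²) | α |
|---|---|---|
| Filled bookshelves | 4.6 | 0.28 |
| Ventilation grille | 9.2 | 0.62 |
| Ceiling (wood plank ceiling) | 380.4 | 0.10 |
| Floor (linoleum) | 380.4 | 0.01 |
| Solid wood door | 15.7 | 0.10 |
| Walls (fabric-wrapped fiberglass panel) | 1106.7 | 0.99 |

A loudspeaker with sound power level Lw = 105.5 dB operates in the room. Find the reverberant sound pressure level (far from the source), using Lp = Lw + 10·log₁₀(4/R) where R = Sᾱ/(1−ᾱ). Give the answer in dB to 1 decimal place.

Σ(Sᵢαᵢ) = 4.6·0.28 + 9.2·0.62 + 380.4·0.10 + 380.4·0.01 + 15.7·0.10 + 1106.7·0.99 = 1146.039; total area S = 1897.0 m².
ᾱ = 1146.039/1897.0 = 0.6041; R = Sᾱ/(1−ᾱ) = 1146.039/(1−0.6041) = 2894.769 m².
Lp = Lw + 10 log₁₀(4/R) = 105.5 -28.60 = 76.9 dB.

76.9 dB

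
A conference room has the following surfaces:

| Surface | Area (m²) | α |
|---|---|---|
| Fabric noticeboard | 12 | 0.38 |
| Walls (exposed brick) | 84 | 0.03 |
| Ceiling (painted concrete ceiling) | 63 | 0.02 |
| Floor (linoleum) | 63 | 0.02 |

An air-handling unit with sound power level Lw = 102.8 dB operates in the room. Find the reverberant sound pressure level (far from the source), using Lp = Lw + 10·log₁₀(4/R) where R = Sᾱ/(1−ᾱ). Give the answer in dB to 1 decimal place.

A = 9.600 sabins; S = 222.0 m².
ᾱ = 0.0432, so room constant R = A/(1−ᾱ) = 10.033 m².
Lp = Lw + 10 log₁₀(4/R) = 102.8 -3.99 = 98.8 dB.

98.8 dB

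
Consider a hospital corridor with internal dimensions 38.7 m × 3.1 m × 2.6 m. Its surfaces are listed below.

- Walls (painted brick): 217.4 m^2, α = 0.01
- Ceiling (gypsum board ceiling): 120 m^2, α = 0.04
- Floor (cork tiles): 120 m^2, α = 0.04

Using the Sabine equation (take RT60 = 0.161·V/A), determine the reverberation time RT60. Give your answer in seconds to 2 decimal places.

4.27 sec

Equivalent absorption area: A = 217.4*0.01 + 120*0.04 + 120*0.04 = 11.774 m^2.
V = 38.7·3.1·2.6 = 311.922 m³.
Sabine: RT60 = 0.161 × 311.922 / 11.774 = 4.27 s.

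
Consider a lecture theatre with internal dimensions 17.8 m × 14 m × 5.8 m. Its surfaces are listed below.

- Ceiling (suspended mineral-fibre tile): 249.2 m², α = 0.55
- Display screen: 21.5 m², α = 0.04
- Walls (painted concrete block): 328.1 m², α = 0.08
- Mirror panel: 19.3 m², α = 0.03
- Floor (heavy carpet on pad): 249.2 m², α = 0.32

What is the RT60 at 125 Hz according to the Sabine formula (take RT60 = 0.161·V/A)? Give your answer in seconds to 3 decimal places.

Total absorption A = 249.2*0.55 + 21.5*0.04 + 328.1*0.08 + 19.3*0.03 + 249.2*0.32
  = 137.060 + 0.860 + 26.248 + 0.579 + 79.744 = 244.491 m² sabins.
V = 17.8·14·5.8 = 1445.36 m³.
T = 0.161 V/A = 0.161·1445.36/244.491 = 0.952 s.

0.952 s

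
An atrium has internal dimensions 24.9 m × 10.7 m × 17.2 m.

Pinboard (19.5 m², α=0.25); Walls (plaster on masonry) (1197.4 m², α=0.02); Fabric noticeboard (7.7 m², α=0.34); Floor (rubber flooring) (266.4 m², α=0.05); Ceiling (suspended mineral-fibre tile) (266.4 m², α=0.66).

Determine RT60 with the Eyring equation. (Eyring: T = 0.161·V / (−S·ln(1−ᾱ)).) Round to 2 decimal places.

3.13 seconds

Total surface area S = 19.5 + 1197.4 + 7.7 + 266.4 + 266.4 = 1757.4 m².
Absorption A = 19.5×0.25 + 1197.4×0.02 + 7.7×0.34 + 266.4×0.05 + 266.4×0.66 = 220.585 sabins.
ᾱ = 220.585 / 1757.4 = 0.1255.
Eyring denominator: −S ln(1−ᾱ) = 235.673.
V = 24.9 × 10.7 × 17.2 = 4582.596 m³.
RT60 = 0.161 × 4582.596 / 235.673 = 3.13 s.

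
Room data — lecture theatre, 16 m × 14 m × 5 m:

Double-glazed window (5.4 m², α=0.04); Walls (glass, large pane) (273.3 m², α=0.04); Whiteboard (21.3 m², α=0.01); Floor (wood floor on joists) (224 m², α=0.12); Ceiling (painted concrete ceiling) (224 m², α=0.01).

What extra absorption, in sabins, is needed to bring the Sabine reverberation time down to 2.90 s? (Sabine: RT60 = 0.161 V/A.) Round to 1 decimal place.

A₁ = Σ Sᵢαᵢ = 5.4×0.04 + 273.3×0.04 + 21.3×0.01 + 224×0.12 + 224×0.01 = 40.481 sabins.
Target A₂ = 0.161·1120/2.90 = 62.179 sabins (V = 1120 m³).
ΔA = A₂ − A₁ = 62.179 − 40.481 = 21.7 sabins.

21.7 sabins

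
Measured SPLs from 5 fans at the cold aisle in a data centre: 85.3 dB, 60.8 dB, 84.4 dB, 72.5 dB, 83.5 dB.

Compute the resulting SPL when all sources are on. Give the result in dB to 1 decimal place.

89.3 dB

Sum in the linear (power) domain: Σ 10^(Lᵢ/10) = 10^(85.3/10) + 10^(60.8/10) + 10^(84.4/10) + 10^(72.5/10) + 10^(83.5/10) = 8.571e+08.
Back to dB: 10·log₁₀ Σ = 89.3 dB.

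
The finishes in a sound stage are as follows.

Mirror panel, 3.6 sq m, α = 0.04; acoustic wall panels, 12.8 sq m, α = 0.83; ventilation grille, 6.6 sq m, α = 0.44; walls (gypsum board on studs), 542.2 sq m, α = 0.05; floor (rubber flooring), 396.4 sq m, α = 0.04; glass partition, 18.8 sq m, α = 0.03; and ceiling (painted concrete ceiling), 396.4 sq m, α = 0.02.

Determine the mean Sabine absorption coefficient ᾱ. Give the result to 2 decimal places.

Total surface area S = 1376.8 sq m.
A = 3.6·0.04 + 12.8·0.83 + 6.6·0.44 + 542.2·0.05 + 396.4·0.04 + 18.8·0.03 + 396.4·0.02 = 65.130 sabins.
ᾱ = 65.130 / 1376.8 = 0.05.

0.05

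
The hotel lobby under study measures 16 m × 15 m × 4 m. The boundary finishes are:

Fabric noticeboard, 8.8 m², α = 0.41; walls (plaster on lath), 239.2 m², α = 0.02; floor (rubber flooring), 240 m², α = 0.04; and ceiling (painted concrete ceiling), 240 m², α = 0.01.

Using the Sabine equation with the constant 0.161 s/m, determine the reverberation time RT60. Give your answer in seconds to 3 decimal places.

7.579 seconds

Summing Sᵢαᵢ: 3.608 + 4.784 + 9.600 + 2.400 → A = 20.392 sabins.
V = 16·15·4 = 960 m³.
RT60 = 0.161 · V / A = 0.161 × 960 / 20.392 = 7.579 s.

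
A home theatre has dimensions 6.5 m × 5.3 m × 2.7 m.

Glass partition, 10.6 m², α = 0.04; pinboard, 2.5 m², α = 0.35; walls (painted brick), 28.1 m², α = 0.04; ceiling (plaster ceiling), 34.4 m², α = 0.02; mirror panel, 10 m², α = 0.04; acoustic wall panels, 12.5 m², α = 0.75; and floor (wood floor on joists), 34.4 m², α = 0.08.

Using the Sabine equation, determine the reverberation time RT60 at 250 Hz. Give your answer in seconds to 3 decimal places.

Total absorption A = 10.6·0.04 + 2.5·0.35 + 28.1·0.04 + 34.4·0.02 + 10·0.04 + 12.5·0.75 + 34.4·0.08
  = 0.424 + 0.875 + 1.124 + 0.688 + 0.400 + 9.375 + 2.752 = 15.638 m² sabins.
Room volume: 93.015 m³.
RT60 = 0.161 · V / A = 0.161 × 93.015 / 15.638 = 0.958 s.

0.958 seconds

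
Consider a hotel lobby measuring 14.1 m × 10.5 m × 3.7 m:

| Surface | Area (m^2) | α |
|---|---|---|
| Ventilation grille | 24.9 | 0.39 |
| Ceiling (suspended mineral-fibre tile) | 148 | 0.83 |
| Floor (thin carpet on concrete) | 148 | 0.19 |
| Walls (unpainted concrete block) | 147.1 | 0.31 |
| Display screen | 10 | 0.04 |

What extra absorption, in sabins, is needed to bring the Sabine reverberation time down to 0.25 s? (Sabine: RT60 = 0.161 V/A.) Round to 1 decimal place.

146.1 sabins

Equivalent absorption area: A₁ = 24.9·0.39 + 148·0.83 + 148·0.19 + 147.1·0.31 + 10·0.04 = 206.672 m^2.
For T = 0.25 s, need A₂ = 0.161·V/T = 0.161·547.785/0.25 = 352.774 sabins.
ΔA = A₂ − A₁ = 352.774 − 206.672 = 146.1 sabins.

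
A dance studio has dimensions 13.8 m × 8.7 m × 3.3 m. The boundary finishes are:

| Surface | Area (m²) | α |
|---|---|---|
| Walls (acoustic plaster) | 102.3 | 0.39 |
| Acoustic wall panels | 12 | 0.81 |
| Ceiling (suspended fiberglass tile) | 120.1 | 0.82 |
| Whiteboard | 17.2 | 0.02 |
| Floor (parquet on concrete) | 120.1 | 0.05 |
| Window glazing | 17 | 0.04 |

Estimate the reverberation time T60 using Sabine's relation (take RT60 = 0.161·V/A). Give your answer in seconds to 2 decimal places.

0.41 s

Summing Sᵢαᵢ: 39.897 + 9.720 + 98.482 + 0.344 + 6.005 + 0.680 → A = 155.128 sabins.
Room volume: 396.198 m³.
RT60 = 0.161 · V / A = 0.161 × 396.198 / 155.128 = 0.41 s.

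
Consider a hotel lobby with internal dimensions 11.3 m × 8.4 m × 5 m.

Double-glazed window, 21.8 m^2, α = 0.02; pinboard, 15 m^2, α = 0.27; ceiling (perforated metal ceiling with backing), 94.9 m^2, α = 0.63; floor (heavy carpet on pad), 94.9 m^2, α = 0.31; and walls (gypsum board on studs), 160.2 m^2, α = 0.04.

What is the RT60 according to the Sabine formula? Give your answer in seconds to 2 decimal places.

Summing Sᵢαᵢ: 0.436 + 4.050 + 59.787 + 29.419 + 6.408 → A = 100.100 sabins.
Volume V = 11.3 × 8.4 × 5 = 474.6 m³.
Sabine: RT60 = 0.161 × 474.6 / 100.100 = 0.76 s.

0.76 seconds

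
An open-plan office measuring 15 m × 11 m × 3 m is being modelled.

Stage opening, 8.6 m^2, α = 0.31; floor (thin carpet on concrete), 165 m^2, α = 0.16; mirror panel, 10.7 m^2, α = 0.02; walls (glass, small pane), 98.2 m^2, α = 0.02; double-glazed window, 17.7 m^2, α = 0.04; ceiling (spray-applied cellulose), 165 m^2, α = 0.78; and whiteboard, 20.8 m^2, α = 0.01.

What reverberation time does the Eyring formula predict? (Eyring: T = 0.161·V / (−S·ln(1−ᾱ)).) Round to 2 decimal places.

0.41 s

S = Σ Sᵢ = 486.0 m^2.
Σ(Sᵢαᵢ) = 8.6×0.31 + 165×0.16 + 10.7×0.02 + 98.2×0.02 + 17.7×0.04 + 165×0.78 + 20.8×0.01 = 160.860.
Mean coefficient ᾱ = A/S = 0.3310.
Eyring denominator: −S ln(1−ᾱ) = 195.358.
V = 15 × 11 × 3 = 495 m³.
RT60 = 0.161 × 495 / 195.358 = 0.41 s.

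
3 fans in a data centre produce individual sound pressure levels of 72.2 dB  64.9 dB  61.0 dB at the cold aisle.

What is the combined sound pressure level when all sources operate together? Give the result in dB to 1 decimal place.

73.2 dB

Sum in the linear (power) domain: Σ 10^(Lᵢ/10) = 10^(72.2/10) + 10^(64.9/10) + 10^(61.0/10) = 2.095e+07.
L_total = 10·log₁₀(2.095e+07) = 73.2 dB.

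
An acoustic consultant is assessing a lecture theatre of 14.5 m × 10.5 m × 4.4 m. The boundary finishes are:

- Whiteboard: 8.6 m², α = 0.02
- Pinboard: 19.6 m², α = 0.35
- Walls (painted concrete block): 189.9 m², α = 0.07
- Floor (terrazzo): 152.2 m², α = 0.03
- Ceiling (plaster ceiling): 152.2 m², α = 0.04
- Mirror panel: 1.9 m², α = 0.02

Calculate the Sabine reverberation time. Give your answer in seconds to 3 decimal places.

3.477 seconds

Total absorption A = 8.6·0.02 + 19.6·0.35 + 189.9·0.07 + 152.2·0.03 + 152.2·0.04 + 1.9·0.02
  = 0.172 + 6.860 + 13.293 + 4.566 + 6.088 + 0.038 = 31.017 m² sabins.
Room volume: 669.9 m³.
T = 0.161 V/A = 0.161·669.9/31.017 = 3.477 s.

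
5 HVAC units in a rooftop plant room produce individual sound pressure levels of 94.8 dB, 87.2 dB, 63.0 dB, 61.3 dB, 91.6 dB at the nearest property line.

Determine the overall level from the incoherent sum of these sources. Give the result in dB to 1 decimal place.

Σ 10^(Lᵢ/10) = 4.994e+09.
Back to dB: 10·log₁₀ Σ = 97.0 dB.

97.0 dB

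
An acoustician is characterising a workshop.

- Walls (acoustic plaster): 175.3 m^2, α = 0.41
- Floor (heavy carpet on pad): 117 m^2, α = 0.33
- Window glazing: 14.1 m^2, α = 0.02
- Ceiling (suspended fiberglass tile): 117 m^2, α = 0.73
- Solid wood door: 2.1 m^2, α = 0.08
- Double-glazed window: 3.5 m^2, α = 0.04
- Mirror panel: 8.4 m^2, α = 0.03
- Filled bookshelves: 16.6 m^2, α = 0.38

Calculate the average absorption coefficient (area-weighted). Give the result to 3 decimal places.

S = Σ Sᵢ = 175.3 + 117 + 14.1 + 117 + 2.1 + 3.5 + 8.4 + 16.6 = 454.0 m^2.
A = 175.3×0.41 + 117×0.33 + 14.1×0.02 + 117×0.73 + 2.1×0.08 + 3.5×0.04 + 8.4×0.03 + 16.6×0.38 = 203.043 sabins.
ᾱ = 203.043 / 454.0 = 0.447.

0.447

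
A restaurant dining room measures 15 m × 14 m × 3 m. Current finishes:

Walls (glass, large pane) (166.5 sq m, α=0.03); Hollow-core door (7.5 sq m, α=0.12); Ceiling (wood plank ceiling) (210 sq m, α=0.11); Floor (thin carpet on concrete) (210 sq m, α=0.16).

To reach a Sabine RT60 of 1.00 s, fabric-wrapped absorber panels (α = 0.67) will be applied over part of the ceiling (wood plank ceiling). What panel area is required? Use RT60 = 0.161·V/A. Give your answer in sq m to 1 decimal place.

69.3

Equivalent absorption area: A₁ = 166.5·0.03 + 7.5·0.12 + 210·0.11 + 210·0.16 = 62.595 sq m.
V = 630 m³. Target absorption A₂ = 0.161 × 630 / 1.00 = 101.430 sabins.
ΔA needed = 101.430 − 62.595 = 38.835 sabins.
Each sq m of panel replacing the ceiling (wood plank ceiling) adds (0.67 − 0.11) = 0.56 sabins.
Panel area = 38.835 / 0.56 = 69.3 sq m.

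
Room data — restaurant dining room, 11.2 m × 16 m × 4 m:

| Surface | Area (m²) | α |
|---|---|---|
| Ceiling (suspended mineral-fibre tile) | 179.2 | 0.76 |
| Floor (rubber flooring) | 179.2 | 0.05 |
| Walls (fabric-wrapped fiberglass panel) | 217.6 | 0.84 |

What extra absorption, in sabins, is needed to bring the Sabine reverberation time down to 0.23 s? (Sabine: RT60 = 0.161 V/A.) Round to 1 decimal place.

Equivalent absorption area: A₁ = 179.2×0.76 + 179.2×0.05 + 217.6×0.84 = 327.936 m².
V = 716.8 m³. Required absorption A₂ = 0.161 × 716.8 / 0.23 = 501.760 sabins.
ΔA = A₂ − A₁ = 501.760 − 327.936 = 173.8 sabins.

173.8 sabins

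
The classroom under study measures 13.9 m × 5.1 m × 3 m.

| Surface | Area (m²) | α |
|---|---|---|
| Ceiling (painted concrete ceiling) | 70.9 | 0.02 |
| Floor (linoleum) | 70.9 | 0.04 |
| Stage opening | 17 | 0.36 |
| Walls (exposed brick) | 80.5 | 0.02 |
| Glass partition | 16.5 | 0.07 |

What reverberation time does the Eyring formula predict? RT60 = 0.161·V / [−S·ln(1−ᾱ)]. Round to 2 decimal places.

Total surface area S = 70.9 + 70.9 + 17 + 80.5 + 16.5 = 255.8 m².
Σ(Sᵢαᵢ) = 70.9·0.02 + 70.9·0.04 + 17·0.36 + 80.5·0.02 + 16.5·0.07 = 13.139.
ᾱ = 13.139 / 255.8 = 0.0514.
−S·ln(1−ᾱ) = −255.8 × ln(1 − 0.0514) = 13.498.
V = 13.9 × 5.1 × 3 = 212.67 m³.
RT60 = 0.161 × 212.67 / 13.498 = 2.54 s.

2.54 sec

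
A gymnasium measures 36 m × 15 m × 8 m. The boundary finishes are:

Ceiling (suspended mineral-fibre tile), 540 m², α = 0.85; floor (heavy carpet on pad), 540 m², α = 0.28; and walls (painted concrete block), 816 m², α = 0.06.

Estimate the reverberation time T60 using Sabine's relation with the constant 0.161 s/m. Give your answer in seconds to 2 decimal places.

Summing Sᵢαᵢ: 459.000 + 151.200 + 48.960 → A = 659.160 sabins.
V = 36·15·8 = 4320 m³.
RT60 = 0.161 · V / A = 0.161 × 4320 / 659.160 = 1.06 s.

1.06 seconds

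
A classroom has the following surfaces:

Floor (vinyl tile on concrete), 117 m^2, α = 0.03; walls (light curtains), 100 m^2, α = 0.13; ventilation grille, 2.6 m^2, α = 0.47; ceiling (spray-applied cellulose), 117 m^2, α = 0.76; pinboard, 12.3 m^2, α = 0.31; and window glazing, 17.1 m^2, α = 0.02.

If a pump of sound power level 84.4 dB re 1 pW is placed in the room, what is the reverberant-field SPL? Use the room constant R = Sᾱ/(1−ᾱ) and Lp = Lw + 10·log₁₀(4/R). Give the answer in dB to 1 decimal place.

68.4 dB

Σ(Sᵢαᵢ) = 117×0.03 + 100×0.13 + 2.6×0.47 + 117×0.76 + 12.3×0.31 + 17.1×0.02 = 110.807; total area S = 366.0 m^2.
ᾱ = 0.3028, so room constant R = A/(1−ᾱ) = 158.931 m^2.
Lp = 84.4 + 10·log₁₀(4/158.931) = 84.4 + (-15.99) = 68.4 dB.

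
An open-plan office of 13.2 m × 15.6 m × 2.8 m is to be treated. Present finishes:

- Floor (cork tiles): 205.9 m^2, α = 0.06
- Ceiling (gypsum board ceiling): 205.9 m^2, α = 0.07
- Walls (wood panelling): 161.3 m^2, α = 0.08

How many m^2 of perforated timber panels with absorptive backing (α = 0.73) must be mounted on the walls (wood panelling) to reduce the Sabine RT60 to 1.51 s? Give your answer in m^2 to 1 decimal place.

Summing Sᵢαᵢ: 12.354 + 14.413 + 12.904 → A₁ = 39.671 sabins.
Required A₂ = 0.161·576.576/1.51 = 61.476 sabins.
Absorption to add: 61.476 − 39.671 = 21.805 sabins.
Net gain per m^2: Δα = 0.73 − 0.08 = 0.65.
Panel area = 21.805 / 0.65 = 33.5 m^2.

33.5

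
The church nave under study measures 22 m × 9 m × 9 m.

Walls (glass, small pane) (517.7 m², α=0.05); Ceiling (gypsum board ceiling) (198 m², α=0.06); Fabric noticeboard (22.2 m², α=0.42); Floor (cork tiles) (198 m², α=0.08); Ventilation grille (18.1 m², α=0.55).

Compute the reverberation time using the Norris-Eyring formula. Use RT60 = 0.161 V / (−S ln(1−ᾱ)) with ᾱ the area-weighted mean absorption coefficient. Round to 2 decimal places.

3.78 seconds

S = Σ Sᵢ = 954.0 m².
Σ(Sᵢαᵢ) = 517.7×0.05 + 198×0.06 + 22.2×0.42 + 198×0.08 + 18.1×0.55 = 72.884.
ᾱ = 72.884 / 954.0 = 0.0764.
Eyring denominator: −S ln(1−ᾱ) = 75.820.
V = 22 × 9 × 9 = 1782 m³.
T = 0.161·V/[−S·ln(1−ᾱ)] = 0.161·1782/75.820 = 3.78 s.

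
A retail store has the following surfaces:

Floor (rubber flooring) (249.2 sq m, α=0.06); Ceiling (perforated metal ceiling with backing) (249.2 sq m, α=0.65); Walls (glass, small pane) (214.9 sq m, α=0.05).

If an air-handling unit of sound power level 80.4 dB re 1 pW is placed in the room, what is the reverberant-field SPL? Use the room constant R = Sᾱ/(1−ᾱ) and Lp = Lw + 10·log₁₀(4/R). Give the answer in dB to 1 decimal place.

A = 187.677 sabins; S = 713.3 sq m.
ᾱ = 0.2631, so room constant R = A/(1−ᾱ) = 254.684 sq m.
Lp = Lw + 10 log₁₀(4/R) = 80.4 -18.04 = 62.4 dB.

62.4 dB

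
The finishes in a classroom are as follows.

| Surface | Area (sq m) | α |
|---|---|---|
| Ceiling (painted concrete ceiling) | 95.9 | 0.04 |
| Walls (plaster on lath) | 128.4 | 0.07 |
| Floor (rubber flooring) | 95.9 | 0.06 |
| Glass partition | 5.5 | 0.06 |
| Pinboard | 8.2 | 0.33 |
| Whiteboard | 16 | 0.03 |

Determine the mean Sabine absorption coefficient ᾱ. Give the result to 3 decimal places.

0.063

S = Σ Sᵢ = 95.9 + 128.4 + 95.9 + 5.5 + 8.2 + 16 = 349.9 sq m.
A = 95.9·0.04 + 128.4·0.07 + 95.9·0.06 + 5.5·0.06 + 8.2·0.33 + 16·0.03 = 22.094 sabins.
ᾱ = 22.094 / 349.9 = 0.063.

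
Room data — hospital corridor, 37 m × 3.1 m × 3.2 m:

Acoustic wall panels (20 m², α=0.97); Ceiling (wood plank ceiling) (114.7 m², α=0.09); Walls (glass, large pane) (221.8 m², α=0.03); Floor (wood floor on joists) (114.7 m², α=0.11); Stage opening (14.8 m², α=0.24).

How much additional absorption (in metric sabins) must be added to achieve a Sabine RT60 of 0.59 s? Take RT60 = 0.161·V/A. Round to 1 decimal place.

47.6 sabins

Equivalent absorption area: A₁ = 20*0.97 + 114.7*0.09 + 221.8*0.03 + 114.7*0.11 + 14.8*0.24 = 52.546 m².
V = 367.04 m³. Required absorption A₂ = 0.161 × 367.04 / 0.59 = 100.158 sabins.
ΔA = A₂ − A₁ = 100.158 − 52.546 = 47.6 sabins.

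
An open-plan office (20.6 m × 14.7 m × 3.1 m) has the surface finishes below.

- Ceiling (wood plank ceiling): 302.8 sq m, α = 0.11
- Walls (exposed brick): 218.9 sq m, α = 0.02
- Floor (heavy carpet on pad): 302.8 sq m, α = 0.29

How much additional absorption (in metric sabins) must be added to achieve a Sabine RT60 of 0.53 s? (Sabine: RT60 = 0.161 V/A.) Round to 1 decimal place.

Summing Sᵢαᵢ: 33.308 + 4.378 + 87.812 → A₁ = 125.498 sabins.
Target A₂ = 0.161·938.742/0.53 = 285.165 sabins (V = 938.742 m³).
Additional absorption ΔA = 285.165 − 125.498 = 159.7 sabins.

159.7 sabins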